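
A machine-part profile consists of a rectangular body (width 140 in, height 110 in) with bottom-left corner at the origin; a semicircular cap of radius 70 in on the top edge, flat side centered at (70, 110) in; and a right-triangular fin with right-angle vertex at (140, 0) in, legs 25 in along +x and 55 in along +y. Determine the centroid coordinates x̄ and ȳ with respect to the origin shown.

Part | A | x̄ᵢ | ȳᵢ | A·x̄ᵢ | A·ȳᵢ
rectangular body | 15400.00 | 70.00 | 55.00 | 1078000.00 | 847000.00
semicircular top | 7696.90 | 70.00 | 139.71 | 538783.14 | 1075325.89
triangular fin | 687.50 | 148.33 | 18.33 | 101979.17 | 12604.17
Σ | 23784.40 |  |  | 1718762.31 | 1934930.05
x̄ = 1718762.31 / 23784.40 = 72.26 in
ȳ = 1934930.05 / 23784.40 = 81.35 in

x̄ = 72.26 in, ȳ = 81.35 in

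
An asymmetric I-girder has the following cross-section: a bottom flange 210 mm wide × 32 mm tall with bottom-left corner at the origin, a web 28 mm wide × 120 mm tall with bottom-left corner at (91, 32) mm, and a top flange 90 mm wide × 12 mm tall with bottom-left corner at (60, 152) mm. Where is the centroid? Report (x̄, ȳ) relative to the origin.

x̄ = 105.00 mm, ȳ = 52.62 mm

bottom flange: A = 210 × 32 = 6720.00, centroid at (105.00, 16.00).
web: A = 28 × 120 = 3360.00, centroid at (105.00, 92.00).
top flange: A = 90 × 12 = 1080.00, centroid at (105.00, 158.00).
ΣA = 11160.00 mm²
ΣAx̄ = (6720.00)(105.00) + (3360.00)(105.00) + (1080.00)(105.00) = 1171800.00 mm³
ΣAȳ = (6720.00)(16.00) + (3360.00)(92.00) + (1080.00)(158.00) = 587280.00 mm³
x̄ = 1171800.00 / 11160.00 = 105.00 mm
ȳ = 587280.00 / 11160.00 = 52.62 mm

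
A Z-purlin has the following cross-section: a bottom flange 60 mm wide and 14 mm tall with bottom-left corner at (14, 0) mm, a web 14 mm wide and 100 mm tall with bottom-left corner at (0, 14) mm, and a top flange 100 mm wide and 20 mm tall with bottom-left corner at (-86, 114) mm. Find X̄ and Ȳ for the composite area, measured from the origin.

X̄ = -5.95 mm, Ȳ = 81.01 mm

Part | A | x̄ᵢ | ȳᵢ | A·x̄ᵢ | A·ȳᵢ
bottom flange | 840.00 | 44.00 | 7.00 | 36960.00 | 5880.00
web | 1400.00 | 7.00 | 64.00 | 9800.00 | 89600.00
top flange | 2000.00 | -36.00 | 124.00 | -72000.00 | 248000.00
Σ | 4240.00 |  |  | -25240.00 | 343480.00
X̄ = -25240.00 / 4240.00 = -5.95 mm
Ȳ = 343480.00 / 4240.00 = 81.01 mm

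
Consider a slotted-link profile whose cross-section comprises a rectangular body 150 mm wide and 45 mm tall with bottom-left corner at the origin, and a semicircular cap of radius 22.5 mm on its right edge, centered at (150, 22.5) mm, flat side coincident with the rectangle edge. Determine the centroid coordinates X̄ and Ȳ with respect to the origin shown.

rectangular body: A = 150 × 45 = 6750.00, centroid at (75.00, 22.50).
semicircular end: A = ½π·22.5² = 795.22, centroid at (159.55, 22.50).
ΣA = 7545.22 mm²
ΣAX̄ = (6750.00)(75.00) + (795.22)(159.55) = 633126.10 mm³
ΣAȲ = (6750.00)(22.50) + (795.22)(22.50) = 169767.35 mm³
X̄ = 633126.10 / 7545.22 = 83.91 mm
Ȳ = 169767.35 / 7545.22 = 22.50 mm

X̄ = 83.91 mm, Ȳ = 22.50 mm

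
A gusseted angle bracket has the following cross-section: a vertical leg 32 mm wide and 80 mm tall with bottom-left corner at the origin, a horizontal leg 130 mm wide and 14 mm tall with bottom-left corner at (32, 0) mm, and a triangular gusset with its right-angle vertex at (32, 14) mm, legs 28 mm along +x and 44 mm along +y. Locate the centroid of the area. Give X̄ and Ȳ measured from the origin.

vertical leg: A = 32 × 80 = 2560.00, centroid at (16.00, 40.00).
horizontal leg: A = 130 × 14 = 1820.00, centroid at (97.00, 7.00).
gusset: A = ½·28·44 = 616.00, centroid at (41.33, 28.67).
ΣA = 4996.00 mm²
ΣAX̄ = (2560.00)(16.00) + (1820.00)(97.00) + (616.00)(41.33) = 242961.33 mm³
ΣAȲ = (2560.00)(40.00) + (1820.00)(7.00) + (616.00)(28.67) = 132798.67 mm³
X̄ = 242961.33 / 4996.00 = 48.63 mm
Ȳ = 132798.67 / 4996.00 = 26.58 mm

X̄ = 48.63 mm, Ȳ = 26.58 mm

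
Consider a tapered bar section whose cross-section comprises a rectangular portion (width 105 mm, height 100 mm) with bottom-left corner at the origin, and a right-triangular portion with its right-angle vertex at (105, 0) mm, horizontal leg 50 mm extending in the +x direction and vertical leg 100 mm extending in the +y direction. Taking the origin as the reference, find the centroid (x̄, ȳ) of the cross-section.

x̄ = 65.80 mm, ȳ = 46.79 mm

rectangular portion: A = 105 × 100 = 10500.00, centroid at (52.50, 50.00).
triangular portion: A = ½·50·100 = 2500.00, centroid at (121.67, 33.33).
ΣA = 13000.00 mm²
ΣAx̄ = (10500.00)(52.50) + (2500.00)(121.67) = 855416.67 mm³
ΣAȳ = (10500.00)(50.00) + (2500.00)(33.33) = 608333.33 mm³
x̄ = 855416.67 / 13000.00 = 65.80 mm
ȳ = 608333.33 / 13000.00 = 46.79 mm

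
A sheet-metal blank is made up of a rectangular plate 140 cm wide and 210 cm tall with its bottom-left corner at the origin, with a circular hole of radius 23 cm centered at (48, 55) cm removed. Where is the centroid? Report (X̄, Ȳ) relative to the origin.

X̄ = 71.32 cm, Ȳ = 108.00 cm

Part | A | x̄ᵢ | ȳᵢ | A·x̄ᵢ | A·ȳᵢ
plate | 29400.00 | 70.00 | 105.00 | 2058000.00 | 3087000.00
hole | -1661.90 | 48.00 | 55.00 | -79771.32 | -91404.64
Σ | 27738.10 |  |  | 1978228.68 | 2995595.36
X̄ = 1978228.68 / 27738.10 = 71.32 cm
Ȳ = 2995595.36 / 27738.10 = 108.00 cm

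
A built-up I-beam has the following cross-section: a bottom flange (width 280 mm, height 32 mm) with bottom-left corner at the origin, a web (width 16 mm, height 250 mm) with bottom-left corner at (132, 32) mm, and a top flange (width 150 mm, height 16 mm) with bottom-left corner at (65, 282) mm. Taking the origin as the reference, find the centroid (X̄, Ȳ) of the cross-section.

X̄ = 140.00 mm, Ȳ = 95.53 mm

bottom flange: A = 280 × 32 = 8960.00, centroid at (140.00, 16.00).
web: A = 16 × 250 = 4000.00, centroid at (140.00, 157.00).
top flange: A = 150 × 16 = 2400.00, centroid at (140.00, 290.00).
ΣA = 15360.00 mm²
ΣAX̄ = (8960.00)(140.00) + (4000.00)(140.00) + (2400.00)(140.00) = 2150400.00 mm³
ΣAȲ = (8960.00)(16.00) + (4000.00)(157.00) + (2400.00)(290.00) = 1467360.00 mm³
X̄ = 2150400.00 / 15360.00 = 140.00 mm
Ȳ = 1467360.00 / 15360.00 = 95.53 mm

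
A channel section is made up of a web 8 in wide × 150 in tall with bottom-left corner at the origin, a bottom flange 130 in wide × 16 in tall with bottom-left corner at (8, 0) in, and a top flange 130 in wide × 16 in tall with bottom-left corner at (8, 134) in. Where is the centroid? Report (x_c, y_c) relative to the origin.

web: A = 8 × 150 = 1200.00, centroid at (4.00, 75.00).
bottom flange: A = 130 × 16 = 2080.00, centroid at (73.00, 8.00).
top flange: A = 130 × 16 = 2080.00, centroid at (73.00, 142.00).
ΣA = 5360.00 in²
ΣAx_c = (1200.00)(4.00) + (2080.00)(73.00) + (2080.00)(73.00) = 308480.00 in³
ΣAy_c = (1200.00)(75.00) + (2080.00)(8.00) + (2080.00)(142.00) = 402000.00 in³
x_c = 308480.00 / 5360.00 = 57.55 in
y_c = 402000.00 / 5360.00 = 75.00 in

x_c = 57.55 in, y_c = 75.00 in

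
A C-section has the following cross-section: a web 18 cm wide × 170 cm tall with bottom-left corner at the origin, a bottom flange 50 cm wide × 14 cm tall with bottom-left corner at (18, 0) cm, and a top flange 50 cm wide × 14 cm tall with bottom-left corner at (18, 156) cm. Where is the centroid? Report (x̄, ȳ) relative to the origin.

web: A = 18 × 170 = 3060.00, centroid at (9.00, 85.00).
bottom flange: A = 50 × 14 = 700.00, centroid at (43.00, 7.00).
top flange: A = 50 × 14 = 700.00, centroid at (43.00, 163.00).
ΣA = 4460.00 cm²
ΣAx̄ = (3060.00)(9.00) + (700.00)(43.00) + (700.00)(43.00) = 87740.00 cm³
ΣAȳ = (3060.00)(85.00) + (700.00)(7.00) + (700.00)(163.00) = 379100.00 cm³
x̄ = 87740.00 / 4460.00 = 19.67 cm
ȳ = 379100.00 / 4460.00 = 85.00 cm

x̄ = 19.67 cm, ȳ = 85.00 cm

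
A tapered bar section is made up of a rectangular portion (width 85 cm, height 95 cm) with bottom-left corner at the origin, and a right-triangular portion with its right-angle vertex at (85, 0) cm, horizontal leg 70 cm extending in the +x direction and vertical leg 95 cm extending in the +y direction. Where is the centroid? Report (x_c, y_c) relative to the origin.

x_c = 61.70 cm, y_c = 42.88 cm

rectangular portion: A = 85 × 95 = 8075.00, centroid at (42.50, 47.50).
triangular portion: A = ½·70·95 = 3325.00, centroid at (108.33, 31.67).
ΣA = 11400.00 cm², ΣAx_c = 703395.83 cm³, ΣAy_c = 488854.17 cm³.
x_c = 703395.83/11400.00 = 61.70 cm; y_c = 488854.17/11400.00 = 42.88 cm.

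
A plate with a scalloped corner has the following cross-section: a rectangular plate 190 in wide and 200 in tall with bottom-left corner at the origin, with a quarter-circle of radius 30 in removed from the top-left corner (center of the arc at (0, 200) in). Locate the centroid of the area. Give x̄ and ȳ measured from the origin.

x̄ = 96.56 in, ȳ = 98.35 in

Part | A | x̄ᵢ | ȳᵢ | A·x̄ᵢ | A·ȳᵢ
plate | 38000.00 | 95.00 | 100.00 | 3610000.00 | 3800000.00
removed quarter-circle | -706.86 | 12.73 | 187.27 | -9000.00 | -132371.67
Σ | 37293.14 |  |  | 3601000.00 | 3667628.33
x̄ = 3601000.00 / 37293.14 = 96.56 in
ȳ = 3667628.33 / 37293.14 = 98.35 in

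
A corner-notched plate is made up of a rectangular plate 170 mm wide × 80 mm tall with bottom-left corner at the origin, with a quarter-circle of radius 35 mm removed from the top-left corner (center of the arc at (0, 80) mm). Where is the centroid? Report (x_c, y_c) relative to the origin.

x_c = 90.34 mm, y_c = 38.09 mm

plate: A = 170 × 80 = 13600.00, centroid at (85.00, 40.00).
removed quarter-circle: A = −¼π·35² = -962.11, centroid at (14.85, 65.15).
ΣA = 12637.89 mm², ΣAx_c = 1141708.33 mm³, ΣAy_c = 481322.65 mm³.
x_c = 1141708.33/12637.89 = 90.34 mm; y_c = 481322.65/12637.89 = 38.09 mm.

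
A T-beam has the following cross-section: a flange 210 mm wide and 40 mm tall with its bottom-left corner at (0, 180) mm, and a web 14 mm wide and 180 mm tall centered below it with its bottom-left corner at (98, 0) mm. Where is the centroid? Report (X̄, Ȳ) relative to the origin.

X̄ = 105.00 mm, Ȳ = 174.62 mm

web: A = 14 × 180 = 2520.00, centroid at (105.00, 90.00).
flange: A = 210 × 40 = 8400.00, centroid at (105.00, 200.00).
ΣA = 10920.00 mm², ΣAX̄ = 1146600.00 mm³, ΣAȲ = 1906800.00 mm³.
X̄ = 1146600.00/10920.00 = 105.00 mm; Ȳ = 1906800.00/10920.00 = 174.62 mm.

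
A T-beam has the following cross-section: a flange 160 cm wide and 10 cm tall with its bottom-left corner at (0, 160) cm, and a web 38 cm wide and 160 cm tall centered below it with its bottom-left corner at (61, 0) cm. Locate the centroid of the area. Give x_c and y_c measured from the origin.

x_c = 80.00 cm, y_c = 97.71 cm

web: A = 38 × 160 = 6080.00, centroid at (80.00, 80.00).
flange: A = 160 × 10 = 1600.00, centroid at (80.00, 165.00).
ΣA = 7680.00 cm², ΣAx_c = 614400.00 cm³, ΣAy_c = 750400.00 cm³.
x_c = 614400.00/7680.00 = 80.00 cm; y_c = 750400.00/7680.00 = 97.71 cm.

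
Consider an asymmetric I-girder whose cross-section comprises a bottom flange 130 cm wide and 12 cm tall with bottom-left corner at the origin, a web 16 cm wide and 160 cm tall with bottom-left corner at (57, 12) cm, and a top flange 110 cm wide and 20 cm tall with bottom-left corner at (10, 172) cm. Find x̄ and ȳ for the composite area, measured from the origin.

bottom flange: A = 130 × 12 = 1560.00, centroid at (65.00, 6.00).
web: A = 16 × 160 = 2560.00, centroid at (65.00, 92.00).
top flange: A = 110 × 20 = 2200.00, centroid at (65.00, 182.00).
ΣA = 6320.00 cm², ΣAx̄ = 410800.00 cm³, ΣAȳ = 645280.00 cm³.
x̄ = 410800.00/6320.00 = 65.00 cm; ȳ = 645280.00/6320.00 = 102.10 cm.

x̄ = 65.00 cm, ȳ = 102.10 cm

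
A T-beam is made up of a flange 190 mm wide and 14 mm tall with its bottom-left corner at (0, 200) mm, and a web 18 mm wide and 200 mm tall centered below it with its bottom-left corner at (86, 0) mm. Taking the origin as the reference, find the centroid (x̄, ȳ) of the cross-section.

web: A = 18 × 200 = 3600.00, centroid at (95.00, 100.00).
flange: A = 190 × 14 = 2660.00, centroid at (95.00, 207.00).
ΣA = 6260.00 mm²
ΣAx̄ = (3600.00)(95.00) + (2660.00)(95.00) = 594700.00 mm³
ΣAȳ = (3600.00)(100.00) + (2660.00)(207.00) = 910620.00 mm³
x̄ = 594700.00 / 6260.00 = 95.00 mm
ȳ = 910620.00 / 6260.00 = 145.47 mm

x̄ = 95.00 mm, ȳ = 145.47 mm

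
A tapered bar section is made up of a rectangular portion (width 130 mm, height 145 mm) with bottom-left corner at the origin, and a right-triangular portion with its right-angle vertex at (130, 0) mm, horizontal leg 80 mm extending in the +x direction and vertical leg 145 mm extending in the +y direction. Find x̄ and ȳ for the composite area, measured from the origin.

rectangular portion: A = 130 × 145 = 18850.00, centroid at (65.00, 72.50).
triangular portion: A = ½·80·145 = 5800.00, centroid at (156.67, 48.33).
ΣA = 24650.00 mm², ΣAx̄ = 2133916.67 mm³, ΣAȳ = 1646958.33 mm³.
x̄ = 2133916.67/24650.00 = 86.57 mm; ȳ = 1646958.33/24650.00 = 66.81 mm.

x̄ = 86.57 mm, ȳ = 66.81 mm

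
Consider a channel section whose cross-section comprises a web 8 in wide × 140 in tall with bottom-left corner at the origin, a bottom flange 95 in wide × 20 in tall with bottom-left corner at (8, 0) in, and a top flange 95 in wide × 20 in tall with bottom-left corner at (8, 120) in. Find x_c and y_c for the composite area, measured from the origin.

x_c = 43.78 in, y_c = 70.00 in

Part | A | x̄ᵢ | ȳᵢ | A·x̄ᵢ | A·ȳᵢ
web | 1120.00 | 4.00 | 70.00 | 4480.00 | 78400.00
bottom flange | 1900.00 | 55.50 | 10.00 | 105450.00 | 19000.00
top flange | 1900.00 | 55.50 | 130.00 | 105450.00 | 247000.00
Σ | 4920.00 |  |  | 215380.00 | 344400.00
x_c = 215380.00 / 4920.00 = 43.78 in
y_c = 344400.00 / 4920.00 = 70.00 in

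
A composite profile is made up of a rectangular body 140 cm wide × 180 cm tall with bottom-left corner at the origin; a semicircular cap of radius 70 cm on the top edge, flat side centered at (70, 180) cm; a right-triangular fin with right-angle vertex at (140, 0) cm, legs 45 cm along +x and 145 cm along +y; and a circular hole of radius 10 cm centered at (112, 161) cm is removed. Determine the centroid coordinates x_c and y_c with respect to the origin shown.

x_c = 77.37 cm, y_c = 111.29 cm

rectangular body: A = 140 × 180 = 25200.00, centroid at (70.00, 90.00).
semicircular top: A = ½π·70² = 7696.90, centroid at (70.00, 209.71).
triangular fin: A = ½·45·145 = 3262.50, centroid at (155.00, 48.33).
hole: A = −π·10² = -314.16, centroid at (112.00, 161.00).
ΣA = 35845.24 cm²
ΣAx_c = (25200.00)(70.00) + (7696.90)(70.00) + (3262.50)(155.00) + (-314.16)(112.00) = 2773284.80 cm³
ΣAy_c = (25200.00)(90.00) + (7696.90)(209.71) + (3262.50)(48.33) + (-314.16)(161.00) = 3989216.89 cm³
x_c = 2773284.80 / 35845.24 = 77.37 cm
y_c = 3989216.89 / 35845.24 = 111.29 cm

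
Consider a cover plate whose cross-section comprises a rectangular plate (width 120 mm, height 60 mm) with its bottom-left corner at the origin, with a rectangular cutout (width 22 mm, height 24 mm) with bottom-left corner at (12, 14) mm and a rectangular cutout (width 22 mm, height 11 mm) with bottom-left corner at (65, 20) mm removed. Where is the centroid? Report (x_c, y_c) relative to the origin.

x_c = 62.44 mm, y_c = 30.50 mm

plate: A = 120 × 60 = 7200.00, centroid at (60.00, 30.00).
hole 1: A = −(22 × 24) = -528.00, centroid at (23.00, 26.00).
hole 2: A = −(22 × 11) = -242.00, centroid at (76.00, 25.50).
ΣA = 6430.00 mm², ΣAx_c = 401464.00 mm³, ΣAy_c = 196101.00 mm³.
x_c = 401464.00/6430.00 = 62.44 mm; y_c = 196101.00/6430.00 = 30.50 mm.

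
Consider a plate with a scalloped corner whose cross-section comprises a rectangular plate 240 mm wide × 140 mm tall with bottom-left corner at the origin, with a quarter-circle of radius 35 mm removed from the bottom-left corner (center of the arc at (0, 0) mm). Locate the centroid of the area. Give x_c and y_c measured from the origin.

plate: A = 240 × 140 = 33600.00, centroid at (120.00, 70.00).
removed quarter-circle: A = −¼π·35² = -962.11, centroid at (14.85, 14.85).
ΣA = 32637.89 mm²
ΣAx_c = (33600.00)(120.00) + (-962.11)(14.85) = 4017708.33 mm³
ΣAy_c = (33600.00)(70.00) + (-962.11)(14.85) = 2337708.33 mm³
x_c = 4017708.33 / 32637.89 = 123.10 mm
y_c = 2337708.33 / 32637.89 = 71.63 mm

x_c = 123.10 mm, y_c = 71.63 mm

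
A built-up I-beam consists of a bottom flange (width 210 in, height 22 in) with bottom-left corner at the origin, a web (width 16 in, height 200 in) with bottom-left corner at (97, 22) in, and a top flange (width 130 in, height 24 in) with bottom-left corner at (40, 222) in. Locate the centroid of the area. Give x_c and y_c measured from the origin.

x_c = 105.00 in, y_c = 107.07 in

bottom flange: A = 210 × 22 = 4620.00, centroid at (105.00, 11.00).
web: A = 16 × 200 = 3200.00, centroid at (105.00, 122.00).
top flange: A = 130 × 24 = 3120.00, centroid at (105.00, 234.00).
ΣA = 10940.00 in²
ΣAx_c = (4620.00)(105.00) + (3200.00)(105.00) + (3120.00)(105.00) = 1148700.00 in³
ΣAy_c = (4620.00)(11.00) + (3200.00)(122.00) + (3120.00)(234.00) = 1171300.00 in³
x_c = 1148700.00 / 10940.00 = 105.00 in
y_c = 1171300.00 / 10940.00 = 107.07 in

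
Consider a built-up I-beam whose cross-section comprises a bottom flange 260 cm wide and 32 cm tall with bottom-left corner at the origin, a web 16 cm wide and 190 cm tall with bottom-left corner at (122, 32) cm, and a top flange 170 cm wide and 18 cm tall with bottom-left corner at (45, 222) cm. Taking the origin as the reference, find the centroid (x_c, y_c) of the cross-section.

Part | A | x̄ᵢ | ȳᵢ | A·x̄ᵢ | A·ȳᵢ
bottom flange | 8320.00 | 130.00 | 16.00 | 1081600.00 | 133120.00
web | 3040.00 | 130.00 | 127.00 | 395200.00 | 386080.00
top flange | 3060.00 | 130.00 | 231.00 | 397800.00 | 706860.00
Σ | 14420.00 |  |  | 1874600.00 | 1226060.00
x_c = 1874600.00 / 14420.00 = 130.00 cm
y_c = 1226060.00 / 14420.00 = 85.02 cm

x_c = 130.00 cm, y_c = 85.02 cm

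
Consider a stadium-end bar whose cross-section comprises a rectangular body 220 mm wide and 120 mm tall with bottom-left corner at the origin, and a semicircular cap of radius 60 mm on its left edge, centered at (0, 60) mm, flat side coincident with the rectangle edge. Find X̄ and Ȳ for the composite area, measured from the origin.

Part | A | x̄ᵢ | ȳᵢ | A·x̄ᵢ | A·ȳᵢ
rectangular body | 26400.00 | 110.00 | 60.00 | 2904000.00 | 1584000.00
semicircular end | 5654.87 | -25.46 | 60.00 | -144000.00 | 339292.01
Σ | 32054.87 |  |  | 2760000.00 | 1923292.01
X̄ = 2760000.00 / 32054.87 = 86.10 mm
Ȳ = 1923292.01 / 32054.87 = 60.00 mm

X̄ = 86.10 mm, Ȳ = 60.00 mm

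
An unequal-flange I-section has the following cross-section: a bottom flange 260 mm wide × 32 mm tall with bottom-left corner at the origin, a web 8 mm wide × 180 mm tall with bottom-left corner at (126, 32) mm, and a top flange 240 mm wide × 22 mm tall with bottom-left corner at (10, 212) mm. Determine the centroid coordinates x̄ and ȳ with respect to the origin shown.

Part | A | x̄ᵢ | ȳᵢ | A·x̄ᵢ | A·ȳᵢ
bottom flange | 8320.00 | 130.00 | 16.00 | 1081600.00 | 133120.00
web | 1440.00 | 130.00 | 122.00 | 187200.00 | 175680.00
top flange | 5280.00 | 130.00 | 223.00 | 686400.00 | 1177440.00
Σ | 15040.00 |  |  | 1955200.00 | 1486240.00
x̄ = 1955200.00 / 15040.00 = 130.00 mm
ȳ = 1486240.00 / 15040.00 = 98.82 mm

x̄ = 130.00 mm, ȳ = 98.82 mm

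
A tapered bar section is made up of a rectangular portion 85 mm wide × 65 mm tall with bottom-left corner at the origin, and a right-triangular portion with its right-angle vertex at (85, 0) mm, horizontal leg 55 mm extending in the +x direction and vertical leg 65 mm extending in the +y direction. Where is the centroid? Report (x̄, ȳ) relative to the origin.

rectangular portion: A = 85 × 65 = 5525.00, centroid at (42.50, 32.50).
triangular portion: A = ½·55·65 = 1787.50, centroid at (103.33, 21.67).
ΣA = 7312.50 mm², ΣAx̄ = 419520.83 mm³, ΣAȳ = 218291.67 mm³.
x̄ = 419520.83/7312.50 = 57.37 mm; ȳ = 218291.67/7312.50 = 29.85 mm.

x̄ = 57.37 mm, ȳ = 29.85 mm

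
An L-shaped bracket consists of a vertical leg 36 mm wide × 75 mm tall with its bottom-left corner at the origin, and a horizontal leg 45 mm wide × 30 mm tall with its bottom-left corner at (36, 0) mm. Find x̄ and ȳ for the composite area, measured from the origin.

x̄ = 31.50 mm, ȳ = 30.00 mm

Part | A | x̄ᵢ | ȳᵢ | A·x̄ᵢ | A·ȳᵢ
vertical leg | 2700.00 | 18.00 | 37.50 | 48600.00 | 101250.00
horizontal leg | 1350.00 | 58.50 | 15.00 | 78975.00 | 20250.00
Σ | 4050.00 |  |  | 127575.00 | 121500.00
x̄ = 127575.00 / 4050.00 = 31.50 mm
ȳ = 121500.00 / 4050.00 = 30.00 mm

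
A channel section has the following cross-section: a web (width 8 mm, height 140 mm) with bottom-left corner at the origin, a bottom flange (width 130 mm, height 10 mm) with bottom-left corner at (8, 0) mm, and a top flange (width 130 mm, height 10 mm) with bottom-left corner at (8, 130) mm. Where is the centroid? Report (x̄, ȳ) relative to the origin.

web: A = 8 × 140 = 1120.00, centroid at (4.00, 70.00).
bottom flange: A = 130 × 10 = 1300.00, centroid at (73.00, 5.00).
top flange: A = 130 × 10 = 1300.00, centroid at (73.00, 135.00).
ΣA = 3720.00 mm², ΣAx̄ = 194280.00 mm³, ΣAȳ = 260400.00 mm³.
x̄ = 194280.00/3720.00 = 52.23 mm; ȳ = 260400.00/3720.00 = 70.00 mm.

x̄ = 52.23 mm, ȳ = 70.00 mm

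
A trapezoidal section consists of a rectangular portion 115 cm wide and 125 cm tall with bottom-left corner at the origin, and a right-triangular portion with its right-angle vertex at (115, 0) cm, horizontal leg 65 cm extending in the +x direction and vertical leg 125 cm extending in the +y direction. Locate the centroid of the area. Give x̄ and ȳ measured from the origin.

x̄ = 74.94 cm, ȳ = 57.91 cm

rectangular portion: A = 115 × 125 = 14375.00, centroid at (57.50, 62.50).
triangular portion: A = ½·65·125 = 4062.50, centroid at (136.67, 41.67).
ΣA = 18437.50 cm², ΣAx̄ = 1381770.83 cm³, ΣAȳ = 1067708.33 cm³.
x̄ = 1381770.83/18437.50 = 74.94 cm; ȳ = 1067708.33/18437.50 = 57.91 cm.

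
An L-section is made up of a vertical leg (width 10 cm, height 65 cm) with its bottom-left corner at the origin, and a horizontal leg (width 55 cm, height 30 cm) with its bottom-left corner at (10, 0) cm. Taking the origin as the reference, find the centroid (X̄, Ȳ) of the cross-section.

X̄ = 28.32 cm, Ȳ = 19.95 cm

Part | A | x̄ᵢ | ȳᵢ | A·x̄ᵢ | A·ȳᵢ
vertical leg | 650.00 | 5.00 | 32.50 | 3250.00 | 21125.00
horizontal leg | 1650.00 | 37.50 | 15.00 | 61875.00 | 24750.00
Σ | 2300.00 |  |  | 65125.00 | 45875.00
X̄ = 65125.00 / 2300.00 = 28.32 cm
Ȳ = 45875.00 / 2300.00 = 19.95 cm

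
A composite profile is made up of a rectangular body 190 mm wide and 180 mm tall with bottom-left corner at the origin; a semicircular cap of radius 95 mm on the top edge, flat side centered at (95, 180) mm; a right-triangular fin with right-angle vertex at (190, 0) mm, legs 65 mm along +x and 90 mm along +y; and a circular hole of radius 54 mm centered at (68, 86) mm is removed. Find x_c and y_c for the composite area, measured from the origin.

x_c = 108.97 mm, y_c = 130.55 mm

rectangular body: A = 190 × 180 = 34200.00, centroid at (95.00, 90.00).
semicircular top: A = ½π·95² = 14176.44, centroid at (95.00, 220.32).
triangular fin: A = ½·65·90 = 2925.00, centroid at (211.67, 30.00).
hole: A = −π·54² = -9160.88, centroid at (68.00, 86.00).
ΣA = 42140.55 mm²
ΣAx_c = (34200.00)(95.00) + (14176.44)(95.00) + (2925.00)(211.67) + (-9160.88)(68.00) = 4591946.38 mm³
ΣAy_c = (34200.00)(90.00) + (14176.44)(220.32) + (2925.00)(30.00) + (-9160.88)(86.00) = 5501255.93 mm³
x_c = 4591946.38 / 42140.55 = 108.97 mm
y_c = 5501255.93 / 42140.55 = 130.55 mm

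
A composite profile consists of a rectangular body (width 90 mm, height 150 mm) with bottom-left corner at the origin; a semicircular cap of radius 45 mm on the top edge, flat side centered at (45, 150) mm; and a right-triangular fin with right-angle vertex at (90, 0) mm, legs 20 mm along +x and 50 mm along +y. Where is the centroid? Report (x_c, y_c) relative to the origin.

rectangular body: A = 90 × 150 = 13500.00, centroid at (45.00, 75.00).
semicircular top: A = ½π·45² = 3180.86, centroid at (45.00, 169.10).
triangular fin: A = ½·20·50 = 500.00, centroid at (96.67, 16.67).
ΣA = 17180.86 mm²
ΣAx_c = (13500.00)(45.00) + (3180.86)(45.00) + (500.00)(96.67) = 798972.15 mm³
ΣAy_c = (13500.00)(75.00) + (3180.86)(169.10) + (500.00)(16.67) = 1558712.72 mm³
x_c = 798972.15 / 17180.86 = 46.50 mm
y_c = 1558712.72 / 17180.86 = 90.72 mm

x_c = 46.50 mm, y_c = 90.72 mm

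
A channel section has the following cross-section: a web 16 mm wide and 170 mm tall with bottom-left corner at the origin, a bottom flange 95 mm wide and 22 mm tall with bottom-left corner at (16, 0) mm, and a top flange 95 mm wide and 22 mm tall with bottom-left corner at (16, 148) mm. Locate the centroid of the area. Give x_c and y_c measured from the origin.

x_c = 41.62 mm, y_c = 85.00 mm

Part | A | x̄ᵢ | ȳᵢ | A·x̄ᵢ | A·ȳᵢ
web | 2720.00 | 8.00 | 85.00 | 21760.00 | 231200.00
bottom flange | 2090.00 | 63.50 | 11.00 | 132715.00 | 22990.00
top flange | 2090.00 | 63.50 | 159.00 | 132715.00 | 332310.00
Σ | 6900.00 |  |  | 287190.00 | 586500.00
x_c = 287190.00 / 6900.00 = 41.62 mm
y_c = 586500.00 / 6900.00 = 85.00 mm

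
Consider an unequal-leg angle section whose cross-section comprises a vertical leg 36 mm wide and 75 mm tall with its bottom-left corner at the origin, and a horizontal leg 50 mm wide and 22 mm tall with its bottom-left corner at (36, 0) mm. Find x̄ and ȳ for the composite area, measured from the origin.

x̄ = 30.45 mm, ȳ = 29.83 mm

vertical leg: A = 36 × 75 = 2700.00, centroid at (18.00, 37.50).
horizontal leg: A = 50 × 22 = 1100.00, centroid at (61.00, 11.00).
ΣA = 3800.00 mm²
ΣAx̄ = (2700.00)(18.00) + (1100.00)(61.00) = 115700.00 mm³
ΣAȳ = (2700.00)(37.50) + (1100.00)(11.00) = 113350.00 mm³
x̄ = 115700.00 / 3800.00 = 30.45 mm
ȳ = 113350.00 / 3800.00 = 29.83 mm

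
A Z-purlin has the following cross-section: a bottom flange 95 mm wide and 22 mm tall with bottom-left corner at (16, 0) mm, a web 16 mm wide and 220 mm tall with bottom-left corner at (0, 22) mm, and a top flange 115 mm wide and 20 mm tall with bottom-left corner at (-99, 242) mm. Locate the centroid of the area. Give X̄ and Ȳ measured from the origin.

Part | A | x̄ᵢ | ȳᵢ | A·x̄ᵢ | A·ȳᵢ
bottom flange | 2090.00 | 63.50 | 11.00 | 132715.00 | 22990.00
web | 3520.00 | 8.00 | 132.00 | 28160.00 | 464640.00
top flange | 2300.00 | -41.50 | 252.00 | -95450.00 | 579600.00
Σ | 7910.00 |  |  | 65425.00 | 1067230.00
X̄ = 65425.00 / 7910.00 = 8.27 mm
Ȳ = 1067230.00 / 7910.00 = 134.92 mm

X̄ = 8.27 mm, Ȳ = 134.92 mm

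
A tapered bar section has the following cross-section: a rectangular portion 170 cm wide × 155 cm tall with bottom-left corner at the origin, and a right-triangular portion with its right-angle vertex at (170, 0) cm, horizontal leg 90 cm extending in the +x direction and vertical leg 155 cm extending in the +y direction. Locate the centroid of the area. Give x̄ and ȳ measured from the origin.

Part | A | x̄ᵢ | ȳᵢ | A·x̄ᵢ | A·ȳᵢ
rectangular portion | 26350.00 | 85.00 | 77.50 | 2239750.00 | 2042125.00
triangular portion | 6975.00 | 200.00 | 51.67 | 1395000.00 | 360375.00
Σ | 33325.00 |  |  | 3634750.00 | 2402500.00
x̄ = 3634750.00 / 33325.00 = 109.07 cm
ȳ = 2402500.00 / 33325.00 = 72.09 cm

x̄ = 109.07 cm, ȳ = 72.09 cm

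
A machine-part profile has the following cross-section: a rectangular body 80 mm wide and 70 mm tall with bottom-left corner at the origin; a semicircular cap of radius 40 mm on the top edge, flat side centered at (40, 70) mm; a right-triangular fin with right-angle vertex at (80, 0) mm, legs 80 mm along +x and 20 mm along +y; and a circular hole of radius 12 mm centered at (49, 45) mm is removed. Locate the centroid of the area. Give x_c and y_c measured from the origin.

Part | A | x̄ᵢ | ȳᵢ | A·x̄ᵢ | A·ȳᵢ
rectangular body | 5600.00 | 40.00 | 35.00 | 224000.00 | 196000.00
semicircular top | 2513.27 | 40.00 | 86.98 | 100530.96 | 218595.86
triangular fin | 800.00 | 106.67 | 6.67 | 85333.33 | 5333.33
hole | -452.39 | 49.00 | 45.00 | -22167.08 | -20357.52
Σ | 8460.88 |  |  | 387697.22 | 399571.67
x_c = 387697.22 / 8460.88 = 45.82 mm
y_c = 399571.67 / 8460.88 = 47.23 mm

x_c = 45.82 mm, y_c = 47.23 mm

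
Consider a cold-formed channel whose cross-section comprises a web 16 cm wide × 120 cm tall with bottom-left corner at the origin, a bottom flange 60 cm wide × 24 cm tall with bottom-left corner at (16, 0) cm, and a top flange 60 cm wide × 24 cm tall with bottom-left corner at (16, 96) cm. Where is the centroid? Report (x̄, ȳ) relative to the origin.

web: A = 16 × 120 = 1920.00, centroid at (8.00, 60.00).
bottom flange: A = 60 × 24 = 1440.00, centroid at (46.00, 12.00).
top flange: A = 60 × 24 = 1440.00, centroid at (46.00, 108.00).
ΣA = 4800.00 cm², ΣAx̄ = 147840.00 cm³, ΣAȳ = 288000.00 cm³.
x̄ = 147840.00/4800.00 = 30.80 cm; ȳ = 288000.00/4800.00 = 60.00 cm.

x̄ = 30.80 cm, ȳ = 60.00 cm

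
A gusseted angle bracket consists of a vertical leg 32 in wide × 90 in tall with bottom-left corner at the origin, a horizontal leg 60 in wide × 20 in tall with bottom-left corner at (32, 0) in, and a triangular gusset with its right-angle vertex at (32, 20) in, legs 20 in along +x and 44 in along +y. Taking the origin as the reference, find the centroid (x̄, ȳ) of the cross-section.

vertical leg: A = 32 × 90 = 2880.00, centroid at (16.00, 45.00).
horizontal leg: A = 60 × 20 = 1200.00, centroid at (62.00, 10.00).
gusset: A = ½·20·44 = 440.00, centroid at (38.67, 34.67).
ΣA = 4520.00 in², ΣAx̄ = 137493.33 in³, ΣAȳ = 156853.33 in³.
x̄ = 137493.33/4520.00 = 30.42 in; ȳ = 156853.33/4520.00 = 34.70 in.

x̄ = 30.42 in, ȳ = 34.70 in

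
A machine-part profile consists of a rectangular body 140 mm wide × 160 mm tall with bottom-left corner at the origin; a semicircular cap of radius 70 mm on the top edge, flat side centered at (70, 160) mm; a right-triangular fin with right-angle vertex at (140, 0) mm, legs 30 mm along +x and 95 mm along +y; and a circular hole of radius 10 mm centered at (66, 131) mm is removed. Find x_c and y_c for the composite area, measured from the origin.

Part | A | x̄ᵢ | ȳᵢ | A·x̄ᵢ | A·ȳᵢ
rectangular body | 22400.00 | 70.00 | 80.00 | 1568000.00 | 1792000.00
semicircular top | 7696.90 | 70.00 | 189.71 | 538783.14 | 1460170.99
triangular fin | 1425.00 | 150.00 | 31.67 | 213750.00 | 45125.00
hole | -314.16 | 66.00 | 131.00 | -20734.51 | -41154.86
Σ | 31207.74 |  |  | 2299798.63 | 3256141.12
x_c = 2299798.63 / 31207.74 = 73.69 mm
y_c = 3256141.12 / 31207.74 = 104.34 mm

x_c = 73.69 mm, y_c = 104.34 mm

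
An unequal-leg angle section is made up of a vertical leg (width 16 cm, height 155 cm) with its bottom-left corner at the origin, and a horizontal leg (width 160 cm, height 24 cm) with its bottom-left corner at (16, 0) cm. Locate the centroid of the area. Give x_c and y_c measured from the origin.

x_c = 61.47 cm, y_c = 37.70 cm

Part | A | x̄ᵢ | ȳᵢ | A·x̄ᵢ | A·ȳᵢ
vertical leg | 2480.00 | 8.00 | 77.50 | 19840.00 | 192200.00
horizontal leg | 3840.00 | 96.00 | 12.00 | 368640.00 | 46080.00
Σ | 6320.00 |  |  | 388480.00 | 238280.00
x_c = 388480.00 / 6320.00 = 61.47 cm
y_c = 238280.00 / 6320.00 = 37.70 cm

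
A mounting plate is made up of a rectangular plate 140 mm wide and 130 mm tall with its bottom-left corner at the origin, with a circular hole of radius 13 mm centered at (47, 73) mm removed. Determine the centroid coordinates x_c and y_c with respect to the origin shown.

x_c = 70.69 mm, y_c = 64.76 mm

Part | A | x̄ᵢ | ȳᵢ | A·x̄ᵢ | A·ȳᵢ
plate | 18200.00 | 70.00 | 65.00 | 1274000.00 | 1183000.00
hole | -530.93 | 47.00 | 73.00 | -24953.67 | -38757.83
Σ | 17669.07 |  |  | 1249046.33 | 1144242.17
x_c = 1249046.33 / 17669.07 = 70.69 mm
y_c = 1144242.17 / 17669.07 = 64.76 mm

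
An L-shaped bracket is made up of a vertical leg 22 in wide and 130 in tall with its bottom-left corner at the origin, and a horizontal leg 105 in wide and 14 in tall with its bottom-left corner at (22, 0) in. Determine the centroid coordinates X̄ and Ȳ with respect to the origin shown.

vertical leg: A = 22 × 130 = 2860.00, centroid at (11.00, 65.00).
horizontal leg: A = 105 × 14 = 1470.00, centroid at (74.50, 7.00).
ΣA = 4330.00 in², ΣAX̄ = 140975.00 in³, ΣAȲ = 196190.00 in³.
X̄ = 140975.00/4330.00 = 32.56 in; Ȳ = 196190.00/4330.00 = 45.31 in.

X̄ = 32.56 in, Ȳ = 45.31 in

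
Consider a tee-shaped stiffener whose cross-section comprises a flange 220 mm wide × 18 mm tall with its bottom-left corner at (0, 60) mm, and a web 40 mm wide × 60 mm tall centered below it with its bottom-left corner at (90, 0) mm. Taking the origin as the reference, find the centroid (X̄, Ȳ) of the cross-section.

X̄ = 110.00 mm, Ȳ = 54.28 mm

Part | A | x̄ᵢ | ȳᵢ | A·x̄ᵢ | A·ȳᵢ
web | 2400.00 | 110.00 | 30.00 | 264000.00 | 72000.00
flange | 3960.00 | 110.00 | 69.00 | 435600.00 | 273240.00
Σ | 6360.00 |  |  | 699600.00 | 345240.00
X̄ = 699600.00 / 6360.00 = 110.00 mm
Ȳ = 345240.00 / 6360.00 = 54.28 mm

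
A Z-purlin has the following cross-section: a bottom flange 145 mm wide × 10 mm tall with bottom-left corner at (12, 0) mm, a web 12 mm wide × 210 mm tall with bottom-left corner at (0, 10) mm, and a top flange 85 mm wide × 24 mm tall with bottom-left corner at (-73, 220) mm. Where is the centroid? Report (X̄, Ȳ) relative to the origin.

bottom flange: A = 145 × 10 = 1450.00, centroid at (84.50, 5.00).
web: A = 12 × 210 = 2520.00, centroid at (6.00, 115.00).
top flange: A = 85 × 24 = 2040.00, centroid at (-30.50, 232.00).
ΣA = 6010.00 mm²
ΣAX̄ = (1450.00)(84.50) + (2520.00)(6.00) + (2040.00)(-30.50) = 75425.00 mm³
ΣAȲ = (1450.00)(5.00) + (2520.00)(115.00) + (2040.00)(232.00) = 770330.00 mm³
X̄ = 75425.00 / 6010.00 = 12.55 mm
Ȳ = 770330.00 / 6010.00 = 128.17 mm

X̄ = 12.55 mm, Ȳ = 128.17 mm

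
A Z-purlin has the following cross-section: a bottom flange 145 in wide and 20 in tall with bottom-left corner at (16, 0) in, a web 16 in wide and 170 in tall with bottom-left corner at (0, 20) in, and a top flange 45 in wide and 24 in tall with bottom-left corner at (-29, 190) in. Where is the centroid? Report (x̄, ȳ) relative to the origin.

x̄ = 40.51 in, ȳ = 79.52 in

Part | A | x̄ᵢ | ȳᵢ | A·x̄ᵢ | A·ȳᵢ
bottom flange | 2900.00 | 88.50 | 10.00 | 256650.00 | 29000.00
web | 2720.00 | 8.00 | 105.00 | 21760.00 | 285600.00
top flange | 1080.00 | -6.50 | 202.00 | -7020.00 | 218160.00
Σ | 6700.00 |  |  | 271390.00 | 532760.00
x̄ = 271390.00 / 6700.00 = 40.51 in
ȳ = 532760.00 / 6700.00 = 79.52 in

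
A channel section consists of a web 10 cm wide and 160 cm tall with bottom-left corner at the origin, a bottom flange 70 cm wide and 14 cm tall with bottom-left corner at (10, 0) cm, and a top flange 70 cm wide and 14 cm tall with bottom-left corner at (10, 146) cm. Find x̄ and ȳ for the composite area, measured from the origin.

Part | A | x̄ᵢ | ȳᵢ | A·x̄ᵢ | A·ȳᵢ
web | 1600.00 | 5.00 | 80.00 | 8000.00 | 128000.00
bottom flange | 980.00 | 45.00 | 7.00 | 44100.00 | 6860.00
top flange | 980.00 | 45.00 | 153.00 | 44100.00 | 149940.00
Σ | 3560.00 |  |  | 96200.00 | 284800.00
x̄ = 96200.00 / 3560.00 = 27.02 cm
ȳ = 284800.00 / 3560.00 = 80.00 cm

x̄ = 27.02 cm, ȳ = 80.00 cm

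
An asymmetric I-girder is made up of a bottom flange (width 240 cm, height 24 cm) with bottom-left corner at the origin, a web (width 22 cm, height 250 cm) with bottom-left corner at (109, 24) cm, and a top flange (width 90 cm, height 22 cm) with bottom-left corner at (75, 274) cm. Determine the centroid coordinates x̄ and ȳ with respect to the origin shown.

x̄ = 120.00 cm, ȳ = 109.74 cm

bottom flange: A = 240 × 24 = 5760.00, centroid at (120.00, 12.00).
web: A = 22 × 250 = 5500.00, centroid at (120.00, 149.00).
top flange: A = 90 × 22 = 1980.00, centroid at (120.00, 285.00).
ΣA = 13240.00 cm²
ΣAx̄ = (5760.00)(120.00) + (5500.00)(120.00) + (1980.00)(120.00) = 1588800.00 cm³
ΣAȳ = (5760.00)(12.00) + (5500.00)(149.00) + (1980.00)(285.00) = 1452920.00 cm³
x̄ = 1588800.00 / 13240.00 = 120.00 cm
ȳ = 1452920.00 / 13240.00 = 109.74 cm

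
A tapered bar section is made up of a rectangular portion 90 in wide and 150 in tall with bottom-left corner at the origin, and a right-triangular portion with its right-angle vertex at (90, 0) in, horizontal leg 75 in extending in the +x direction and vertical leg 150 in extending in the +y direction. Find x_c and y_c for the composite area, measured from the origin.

x_c = 65.59 in, y_c = 67.65 in

rectangular portion: A = 90 × 150 = 13500.00, centroid at (45.00, 75.00).
triangular portion: A = ½·75·150 = 5625.00, centroid at (115.00, 50.00).
ΣA = 19125.00 in²
ΣAx_c = (13500.00)(45.00) + (5625.00)(115.00) = 1254375.00 in³
ΣAy_c = (13500.00)(75.00) + (5625.00)(50.00) = 1293750.00 in³
x_c = 1254375.00 / 19125.00 = 65.59 in
y_c = 1293750.00 / 19125.00 = 67.65 in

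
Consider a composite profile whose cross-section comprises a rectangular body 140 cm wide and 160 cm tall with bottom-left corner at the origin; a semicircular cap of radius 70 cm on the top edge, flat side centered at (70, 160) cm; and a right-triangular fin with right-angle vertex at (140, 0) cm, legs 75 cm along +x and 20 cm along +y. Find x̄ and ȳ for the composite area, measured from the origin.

x̄ = 72.31 cm, ȳ = 105.59 cm

rectangular body: A = 140 × 160 = 22400.00, centroid at (70.00, 80.00).
semicircular top: A = ½π·70² = 7696.90, centroid at (70.00, 189.71).
triangular fin: A = ½·75·20 = 750.00, centroid at (165.00, 6.67).
ΣA = 30846.90 cm²
ΣAx̄ = (22400.00)(70.00) + (7696.90)(70.00) + (750.00)(165.00) = 2230533.14 cm³
ΣAȳ = (22400.00)(80.00) + (7696.90)(189.71) + (750.00)(6.67) = 3257170.99 cm³
x̄ = 2230533.14 / 30846.90 = 72.31 cm
ȳ = 3257170.99 / 30846.90 = 105.59 cm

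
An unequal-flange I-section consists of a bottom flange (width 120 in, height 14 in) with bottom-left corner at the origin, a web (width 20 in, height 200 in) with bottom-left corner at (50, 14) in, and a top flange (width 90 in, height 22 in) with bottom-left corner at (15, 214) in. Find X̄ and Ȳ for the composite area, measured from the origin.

bottom flange: A = 120 × 14 = 1680.00, centroid at (60.00, 7.00).
web: A = 20 × 200 = 4000.00, centroid at (60.00, 114.00).
top flange: A = 90 × 22 = 1980.00, centroid at (60.00, 225.00).
ΣA = 7660.00 in², ΣAX̄ = 459600.00 in³, ΣAȲ = 913260.00 in³.
X̄ = 459600.00/7660.00 = 60.00 in; Ȳ = 913260.00/7660.00 = 119.22 in.

X̄ = 60.00 in, Ȳ = 119.22 in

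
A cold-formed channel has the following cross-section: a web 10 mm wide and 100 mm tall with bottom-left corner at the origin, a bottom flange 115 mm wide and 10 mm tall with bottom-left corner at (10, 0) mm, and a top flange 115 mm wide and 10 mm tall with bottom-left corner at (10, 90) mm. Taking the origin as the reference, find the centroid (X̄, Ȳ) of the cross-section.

Part | A | x̄ᵢ | ȳᵢ | A·x̄ᵢ | A·ȳᵢ
web | 1000.00 | 5.00 | 50.00 | 5000.00 | 50000.00
bottom flange | 1150.00 | 67.50 | 5.00 | 77625.00 | 5750.00
top flange | 1150.00 | 67.50 | 95.00 | 77625.00 | 109250.00
Σ | 3300.00 |  |  | 160250.00 | 165000.00
X̄ = 160250.00 / 3300.00 = 48.56 mm
Ȳ = 165000.00 / 3300.00 = 50.00 mm

X̄ = 48.56 mm, Ȳ = 50.00 mm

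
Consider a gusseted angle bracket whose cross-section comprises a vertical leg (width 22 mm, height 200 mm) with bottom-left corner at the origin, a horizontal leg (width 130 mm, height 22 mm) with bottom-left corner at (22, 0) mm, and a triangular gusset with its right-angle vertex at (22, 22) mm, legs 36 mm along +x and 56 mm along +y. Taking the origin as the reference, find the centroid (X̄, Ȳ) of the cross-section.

vertical leg: A = 22 × 200 = 4400.00, centroid at (11.00, 100.00).
horizontal leg: A = 130 × 22 = 2860.00, centroid at (87.00, 11.00).
gusset: A = ½·36·56 = 1008.00, centroid at (34.00, 40.67).
ΣA = 8268.00 mm², ΣAX̄ = 331492.00 mm³, ΣAȲ = 512452.00 mm³.
X̄ = 331492.00/8268.00 = 40.09 mm; Ȳ = 512452.00/8268.00 = 61.98 mm.

X̄ = 40.09 mm, Ȳ = 61.98 mm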